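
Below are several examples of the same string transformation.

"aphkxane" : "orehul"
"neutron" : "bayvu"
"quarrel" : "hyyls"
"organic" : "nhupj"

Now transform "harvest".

yclza

The pattern: shift every letter 7 places forward in the alphabet (wrapping around), then delete the first 2 characters.
For "harvest", step one produces "ohyclza"; step two turns that into "yclza".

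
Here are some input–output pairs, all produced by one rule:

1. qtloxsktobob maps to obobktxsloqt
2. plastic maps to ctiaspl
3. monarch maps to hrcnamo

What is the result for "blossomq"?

mqsoosbl

Each output is the input with this applied: swap each adjacent pair of characters (1↔2, 3↔4, ...), then reverse the string.
Doing the same to "blossomq": "mqsoosbl".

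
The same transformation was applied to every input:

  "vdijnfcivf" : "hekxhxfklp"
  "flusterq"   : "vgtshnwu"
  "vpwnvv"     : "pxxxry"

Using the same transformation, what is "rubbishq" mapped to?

Rule — shift every letter 2 places forward in the alphabet (wrapping around), then swap the front and back halves of the string.
Working it through for "rubbishq": intermediate "twddkujs", final "kujstwdd".

kujstwdd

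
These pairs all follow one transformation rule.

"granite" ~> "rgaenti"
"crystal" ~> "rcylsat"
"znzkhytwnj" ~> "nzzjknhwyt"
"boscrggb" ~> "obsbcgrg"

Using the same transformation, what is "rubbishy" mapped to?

In each case the input is transformed by: move the first character to the end, then take characters alternately from the front and the back (1st, last, 2nd, 2nd-last, ...).
Starting from "rubbishy": after the first operation, "ubbishyr"; after the second, "urbybhis".

urbybhis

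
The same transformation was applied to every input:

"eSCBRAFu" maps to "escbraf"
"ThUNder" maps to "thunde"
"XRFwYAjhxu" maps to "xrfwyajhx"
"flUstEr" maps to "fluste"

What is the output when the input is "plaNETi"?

Each output is the input with this applied: delete the last character, then convert every letter to lowercase.
Applying that to "plaNETi" gives "planet".

planet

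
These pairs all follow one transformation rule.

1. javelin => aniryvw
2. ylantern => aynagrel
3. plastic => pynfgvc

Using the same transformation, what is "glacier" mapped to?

eynpvrt

The pattern: shift every letter 13 places forward in the alphabet (wrapping around) — i.e. ROT13, then swap the first and last characters.
Applying that to "glacier" gives "eynpvrt".
(Check on "ylantern": → "lynagrea" → "aynagrel" ✓)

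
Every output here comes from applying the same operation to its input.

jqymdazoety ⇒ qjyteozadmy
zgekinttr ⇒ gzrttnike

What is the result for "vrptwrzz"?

The rule is to reverse the string, then move the last 2 characters to the front (rotate right by 2).
Working it through for "vrptwrzz": intermediate "zzrwtprv", final "rvzzrwtp".
(Check on "zgekinttr": → "rttnikegz" → "gzrttnike" ✓)

rvzzrwtp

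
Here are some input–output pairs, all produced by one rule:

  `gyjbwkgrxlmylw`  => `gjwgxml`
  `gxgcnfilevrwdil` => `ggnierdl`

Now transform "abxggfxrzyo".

What's happening: keep every other character starting from the first (positions 1st, 3rd, 5th, ...).
For "abxggfxrzyo" the result is "axgxzo".

axgxzo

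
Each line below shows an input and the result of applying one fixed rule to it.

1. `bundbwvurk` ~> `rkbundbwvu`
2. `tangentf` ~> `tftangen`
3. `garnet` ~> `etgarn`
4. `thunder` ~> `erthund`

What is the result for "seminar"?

The pattern: move the last 2 characters to the front (rotate right by 2).
So "seminar" becomes "arsemin".

arsemin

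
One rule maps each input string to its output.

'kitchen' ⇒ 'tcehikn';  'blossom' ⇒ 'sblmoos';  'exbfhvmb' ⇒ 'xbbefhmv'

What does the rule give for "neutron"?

The pattern: sort the characters into alphabetical order, then move the last character to the front.
Working it through for "neutron": intermediate "ennortu", final "uennort".

uennort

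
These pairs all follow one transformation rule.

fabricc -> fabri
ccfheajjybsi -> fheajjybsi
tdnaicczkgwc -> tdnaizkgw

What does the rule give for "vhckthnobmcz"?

The transformation: remove every "c".
Doing the same to "vhckthnobmcz": "vhkthnobmz".

vhkthnobmz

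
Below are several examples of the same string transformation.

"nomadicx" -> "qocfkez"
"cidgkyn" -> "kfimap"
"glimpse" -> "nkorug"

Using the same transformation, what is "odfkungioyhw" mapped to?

The transformation: delete the first character, then shift every letter 2 places forward in the alphabet (wrapping around).
Applying both steps to "odfkungioyhw": "dfkungioyhw", then "fhmwpikqajy".

fhmwpikqajy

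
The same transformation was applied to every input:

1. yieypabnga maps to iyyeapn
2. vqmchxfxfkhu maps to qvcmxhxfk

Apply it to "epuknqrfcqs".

Each output is the input with this applied: swap each adjacent pair of characters (1↔2, 3↔4, ...), then delete the last 3 characters.
Doing the same to "epuknqrfcqs": "pekuqnfr".

pekuqnfr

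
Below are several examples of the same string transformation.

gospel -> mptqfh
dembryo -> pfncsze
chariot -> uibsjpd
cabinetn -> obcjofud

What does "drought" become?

uspvhie

In each case the input is transformed by: shift every letter 1 place forward in the alphabet (wrapping around), then swap the first and last characters.
Starting from "drought": after the first operation, "espvhiu"; after the second, "uspvhie".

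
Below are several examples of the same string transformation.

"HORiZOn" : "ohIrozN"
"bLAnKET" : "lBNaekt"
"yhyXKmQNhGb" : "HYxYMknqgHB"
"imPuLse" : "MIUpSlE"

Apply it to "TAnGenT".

The transformation: swap each adjacent pair of characters (1↔2, 3↔4, ...), then flip the case of every letter.
"TAnGenT" → "ATGnneT" → "atgNNEt".

atgNNEt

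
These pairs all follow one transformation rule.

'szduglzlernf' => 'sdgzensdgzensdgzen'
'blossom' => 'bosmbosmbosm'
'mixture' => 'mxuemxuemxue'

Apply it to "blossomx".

The pattern: keep every other character starting from the first (positions 1st, 3rd, 5th, ...), then write the whole string 3 times in a row.
So "blossomx" becomes "bosmbosmbosm".

bosmbosmbosm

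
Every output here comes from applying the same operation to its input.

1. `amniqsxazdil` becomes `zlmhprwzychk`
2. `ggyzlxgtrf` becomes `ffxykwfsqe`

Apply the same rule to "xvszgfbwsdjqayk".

In each case the input is transformed by: shift every letter 1 place backward in the alphabet (wrapping around).
"xvszgfbwsdjqayk" → "wuryfeavrcipzxj".

wuryfeavrcipzxj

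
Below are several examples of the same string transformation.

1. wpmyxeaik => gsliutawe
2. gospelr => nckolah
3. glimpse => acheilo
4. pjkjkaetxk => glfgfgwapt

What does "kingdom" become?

igejczk

The transformation: move the last character to the front, then shift every letter 4 places backward in the alphabet (wrapping around).
Applying both steps to "kingdom": "mkingdo", then "igejczk".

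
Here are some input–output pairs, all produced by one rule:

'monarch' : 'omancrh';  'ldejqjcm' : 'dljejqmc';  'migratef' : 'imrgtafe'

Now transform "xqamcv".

The transformation: swap each adjacent pair of characters (1↔2, 3↔4, ...).
So "xqamcv" becomes "qxmavc".

qxmavc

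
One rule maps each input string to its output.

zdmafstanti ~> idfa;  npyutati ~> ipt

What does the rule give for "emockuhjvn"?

jmk

Rule — keep one character in every 3, starting at position 2 (positions 2nd, 5th, 8th, ...), then move the last character to the front.
Starting from "emockuhjvn": after the first operation, "mkj"; after the second, "jmk".
(Check on "npyutati": → "pti" → "ipt" ✓)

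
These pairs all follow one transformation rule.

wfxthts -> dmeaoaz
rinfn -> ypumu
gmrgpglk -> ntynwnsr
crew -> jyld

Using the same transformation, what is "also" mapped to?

The rule is to shift every letter 7 places forward in the alphabet (wrapping around).
For "also" the result is "hszv".

hszv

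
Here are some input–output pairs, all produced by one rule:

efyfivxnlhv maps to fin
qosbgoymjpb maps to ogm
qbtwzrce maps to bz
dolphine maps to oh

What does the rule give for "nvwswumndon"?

vwn

The transformation: keep one character in every 3, starting at position 2 (positions 2nd, 5th, 8th, ...), then delete the last character.
For "nvwswumndon", step one produces "vwnn"; step two turns that into "vwn".
(Check on "efyfivxnlhv": → "finv" → "fin" ✓)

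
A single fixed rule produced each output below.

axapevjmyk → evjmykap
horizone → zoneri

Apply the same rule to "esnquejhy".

The rule is to delete the first 2 characters, then move the first 2 characters to the end (rotate left by 2).
For "esnquejhy", step one produces "nquejhy"; step two turns that into "uejhynq".
(Check on "horizone": → "rizone" → "zoneri" ✓)

uejhynq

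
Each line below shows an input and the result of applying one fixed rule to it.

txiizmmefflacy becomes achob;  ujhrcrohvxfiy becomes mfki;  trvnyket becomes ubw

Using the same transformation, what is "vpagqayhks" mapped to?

The transformation: keep one character in every 3, starting at position 2 (positions 2nd, 5th, 8th, ...), then shift every letter 3 places forward in the alphabet (wrapping around).
Doing the same to "vpagqayhks": "stk".
(Check on "txiizmmefflacy": → "xzely" → "achob" ✓)

stk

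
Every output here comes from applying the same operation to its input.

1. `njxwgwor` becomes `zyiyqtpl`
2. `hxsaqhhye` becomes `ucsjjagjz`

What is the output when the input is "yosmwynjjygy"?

Each output is the input with this applied: move the first 2 characters to the end (rotate left by 2), then shift every letter 2 places forward in the alphabet (wrapping around).
Applying both steps to "yosmwynjjygy": "smwynjjygyyo", then "uoyapllaiaaq".

uoyapllaiaaq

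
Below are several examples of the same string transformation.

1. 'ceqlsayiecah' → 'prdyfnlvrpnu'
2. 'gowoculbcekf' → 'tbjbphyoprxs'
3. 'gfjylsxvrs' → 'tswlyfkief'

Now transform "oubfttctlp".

bhosggpgyc

Each output is the input with this applied: shift every letter 13 places forward in the alphabet (wrapping around) — i.e. ROT13.
So "oubfttctlp" becomes "bhosggpgyc".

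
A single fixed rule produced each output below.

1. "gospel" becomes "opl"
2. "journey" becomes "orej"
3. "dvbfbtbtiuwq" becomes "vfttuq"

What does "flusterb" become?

lseb

Rule — move the first character to the end, then keep every other character starting from the first (positions 1st, 3rd, 5th, ...).
On "flusterb": the first step gives "lusterbf", and the second then gives "lseb".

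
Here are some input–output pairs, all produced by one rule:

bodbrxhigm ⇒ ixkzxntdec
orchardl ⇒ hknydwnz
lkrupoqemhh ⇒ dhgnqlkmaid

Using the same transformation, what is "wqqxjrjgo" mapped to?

Each output is the input with this applied: shift every letter 4 places backward in the alphabet (wrapping around), then move the last character to the front.
Starting from "wqqxjrjgo": after the first operation, "smmtfnfck"; after the second, "ksmmtfnfc".
(Check on "bodbrxhigm": → "xkzxntdeci" → "ixkzxntdec" ✓)

ksmmtfnfc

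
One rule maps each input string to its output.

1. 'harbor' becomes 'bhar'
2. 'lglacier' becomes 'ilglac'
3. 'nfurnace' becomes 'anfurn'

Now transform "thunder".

dthun

What's happening: delete the last 2 characters, then move the last character to the front.
So "thunder" becomes "dthun".
(Check on "harbor": → "harb" → "bhar" ✓)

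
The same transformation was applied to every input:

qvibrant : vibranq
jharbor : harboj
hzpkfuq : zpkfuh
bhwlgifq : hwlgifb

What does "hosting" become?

Each output is the input with this applied: swap the first and last characters, then delete the first character.
Starting from "hosting": after the first operation, "gostinh"; after the second, "ostinh".
(Check on "jharbor": → "rharboj" → "harboj" ✓)

ostinh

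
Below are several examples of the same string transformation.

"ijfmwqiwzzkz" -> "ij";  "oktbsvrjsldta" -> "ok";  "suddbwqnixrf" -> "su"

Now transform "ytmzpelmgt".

The pattern: keep only the first 2 characters.
For "ytmzpelmgt" the result is "yt".

yt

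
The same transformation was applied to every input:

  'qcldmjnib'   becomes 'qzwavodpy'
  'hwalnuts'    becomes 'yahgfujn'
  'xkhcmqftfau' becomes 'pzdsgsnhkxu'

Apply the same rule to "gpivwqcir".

ijdpvetcv

The rule is to shift every letter 13 places forward in the alphabet (wrapping around) — i.e. ROT13, then move the first 3 characters to the end (rotate left by 3).
On "gpivwqcir": the first step gives "tcvijdpve", and the second then gives "ijdpvetcv".
(Check on "qcldmjnib": → "dpyqzwavo" → "qzwavodpy" ✓)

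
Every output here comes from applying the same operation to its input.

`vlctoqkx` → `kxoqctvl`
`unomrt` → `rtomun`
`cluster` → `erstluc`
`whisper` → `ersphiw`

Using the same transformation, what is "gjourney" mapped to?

eyrnougj

In each case the input is transformed by: reverse the string, then swap each adjacent pair of characters (1↔2, 3↔4, ...).
"gjourney" → "yenruojg" → "eyrnougj".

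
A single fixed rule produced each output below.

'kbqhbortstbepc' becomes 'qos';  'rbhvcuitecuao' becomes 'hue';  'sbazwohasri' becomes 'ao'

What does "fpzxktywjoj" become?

zt

In each case the input is transformed by: delete the last 3 characters, then keep one character in every 3, starting at position 3 (positions 3rd, 6th, 9th, ...).
On "fpzxktywjoj": the first step gives "fpzxktyw", and the second then gives "zt".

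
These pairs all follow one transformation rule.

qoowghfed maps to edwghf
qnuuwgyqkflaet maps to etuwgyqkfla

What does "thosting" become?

ngsti

The rule is to delete the first 3 characters, then move the last 2 characters to the front (rotate right by 2).
Applying both steps to "thosting": "sting", then "ngsti".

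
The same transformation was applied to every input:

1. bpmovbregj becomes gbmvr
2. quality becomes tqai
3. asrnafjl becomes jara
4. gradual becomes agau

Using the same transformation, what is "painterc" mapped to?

rpit

Looking at the pairs, the operation is to move the last 2 characters to the front (rotate right by 2), then keep every other character starting from the first (positions 1st, 3rd, 5th, ...).
"painterc" → "rcpainte" → "rpit".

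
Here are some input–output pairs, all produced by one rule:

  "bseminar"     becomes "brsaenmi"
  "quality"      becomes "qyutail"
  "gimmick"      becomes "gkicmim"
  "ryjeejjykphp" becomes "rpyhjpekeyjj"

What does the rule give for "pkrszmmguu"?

The rule is to take characters alternately from the front and the back (1st, last, 2nd, 2nd-last, ...).
"pkrszmmguu" → "pukurgsmzm".

pukurgsmzm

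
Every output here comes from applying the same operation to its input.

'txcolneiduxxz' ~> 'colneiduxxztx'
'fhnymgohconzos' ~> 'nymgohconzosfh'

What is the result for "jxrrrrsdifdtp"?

rrrrsdifdtpjx

The rule is to move the first 2 characters to the end (rotate left by 2).
Applying that to "jxrrrrsdifdtp" gives "rrrrsdifdtpjx".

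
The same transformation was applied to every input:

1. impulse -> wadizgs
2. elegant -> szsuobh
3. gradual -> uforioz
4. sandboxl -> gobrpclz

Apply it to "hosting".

Rule — shift every letter 12 places backward in the alphabet (wrapping around).
So "hosting" becomes "vcghwbu".

vcghwbu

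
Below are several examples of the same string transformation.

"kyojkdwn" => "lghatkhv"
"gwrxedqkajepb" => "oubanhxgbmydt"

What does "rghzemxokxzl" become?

The pattern: move the first 2 characters to the end (rotate left by 2), then shift every letter 3 places backward in the alphabet (wrapping around).
Starting from "rghzemxokxzl": after the first operation, "hzemxokxzlrg"; after the second, "ewbjulhuwiod".

ewbjulhuwiod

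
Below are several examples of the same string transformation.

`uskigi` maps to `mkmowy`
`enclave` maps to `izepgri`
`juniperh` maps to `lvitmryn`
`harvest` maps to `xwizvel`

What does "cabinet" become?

What's happening: reverse the string, then shift every letter 4 places forward in the alphabet (wrapping around).
For "cabinet" the result is "xirmfeg".

xirmfeg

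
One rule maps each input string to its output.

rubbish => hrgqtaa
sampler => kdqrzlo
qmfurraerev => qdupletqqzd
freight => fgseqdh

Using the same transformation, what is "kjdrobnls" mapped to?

mkrjicqna

Rule — move the last 3 characters to the front (rotate right by 3), then shift every letter 1 place backward in the alphabet (wrapping around).
Applying both steps to "kjdrobnls": "nlskjdrob", then "mkrjicqna".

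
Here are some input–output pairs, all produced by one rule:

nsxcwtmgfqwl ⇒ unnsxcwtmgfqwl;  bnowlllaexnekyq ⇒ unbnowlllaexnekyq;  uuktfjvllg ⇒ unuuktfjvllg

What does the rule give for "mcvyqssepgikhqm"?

In each case the input is transformed by: prepend "un".
"mcvyqssepgikhqm" → "unmcvyqssepgikhqm".

unmcvyqssepgikhqm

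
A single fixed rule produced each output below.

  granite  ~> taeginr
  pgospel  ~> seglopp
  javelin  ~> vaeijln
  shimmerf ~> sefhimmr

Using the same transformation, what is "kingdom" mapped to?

odgikmn

The pattern: sort the characters into alphabetical order, then move the last character to the front.
"kingdom" → "dgikmno" → "odgikmn".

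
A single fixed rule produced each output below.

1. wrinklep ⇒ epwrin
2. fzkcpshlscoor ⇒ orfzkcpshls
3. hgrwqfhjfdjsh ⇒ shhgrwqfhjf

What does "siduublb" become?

What's happening: move the last 2 characters to the front (rotate right by 2), then delete the last 2 characters.
Working it through for "siduublb": intermediate "lbsiduub", final "lbsidu".
(Check on "fzkcpshlscoor": → "orfzkcpshlsco" → "orfzkcpshls" ✓)

lbsidu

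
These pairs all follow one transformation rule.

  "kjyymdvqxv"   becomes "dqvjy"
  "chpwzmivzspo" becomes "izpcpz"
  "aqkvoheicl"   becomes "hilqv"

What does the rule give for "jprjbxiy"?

What's happening: swap the front and back halves of the string, then keep every other character starting from the first (positions 1st, 3rd, 5th, ...).
Working it through for "jprjbxiy": intermediate "bxiyjprj", final "bijr".

bijr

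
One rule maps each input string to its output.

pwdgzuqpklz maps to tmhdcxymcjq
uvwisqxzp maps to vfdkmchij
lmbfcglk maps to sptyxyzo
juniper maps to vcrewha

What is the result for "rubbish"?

ovfueho

The pattern: shift every letter 13 places forward in the alphabet (wrapping around) — i.e. ROT13, then move the first 3 characters to the end (rotate left by 3).
Applying both steps to "rubbish": "ehoovfu", then "ovfueho".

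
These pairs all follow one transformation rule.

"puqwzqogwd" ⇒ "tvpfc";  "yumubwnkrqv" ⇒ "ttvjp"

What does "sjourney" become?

Rule — keep every other character starting from the second (positions 2nd, 4th, 6th, ...), then shift every letter 1 place backward in the alphabet (wrapping around).
Starting from "sjourney": after the first operation, "juny"; after the second, "itmx".
(Check on "yumubwnkrqv": → "uuwkq" → "ttvjp" ✓)

itmx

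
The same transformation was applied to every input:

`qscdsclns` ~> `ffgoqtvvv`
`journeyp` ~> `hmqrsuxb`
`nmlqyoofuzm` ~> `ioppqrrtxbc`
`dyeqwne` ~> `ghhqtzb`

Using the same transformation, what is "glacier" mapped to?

dfhjlou

Each output is the input with this applied: sort the characters into alphabetical order, then shift every letter 3 places forward in the alphabet (wrapping around).
Starting from "glacier": after the first operation, "acegilr"; after the second, "dfhjlou".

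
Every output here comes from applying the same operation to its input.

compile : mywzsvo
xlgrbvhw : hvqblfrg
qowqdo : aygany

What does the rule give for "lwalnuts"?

Each output is the input with this applied: shift every letter 10 places forward in the alphabet (wrapping around).
Doing the same to "lwalnuts": "vgkvxedc".

vgkvxedc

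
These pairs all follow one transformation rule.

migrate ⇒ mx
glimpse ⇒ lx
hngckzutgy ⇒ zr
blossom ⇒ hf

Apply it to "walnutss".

The transformation: shift every letter 7 places backward in the alphabet (wrapping around), then keep only the last 2 characters.
Doing the same to "walnutss": "ll".

ll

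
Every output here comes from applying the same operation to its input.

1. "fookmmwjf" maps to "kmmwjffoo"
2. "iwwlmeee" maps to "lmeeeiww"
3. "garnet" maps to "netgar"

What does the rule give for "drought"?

The pattern: move the first 3 characters to the end (rotate left by 3).
For "drought" the result is "ughtdro".

ughtdro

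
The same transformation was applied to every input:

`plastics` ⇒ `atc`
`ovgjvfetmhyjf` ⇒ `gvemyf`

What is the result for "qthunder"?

Rule — delete the first character, then keep every other character starting from the second (positions 2nd, 4th, 6th, ...).
For "qthunder", step one produces "thunder"; step two turns that into "hne".

hne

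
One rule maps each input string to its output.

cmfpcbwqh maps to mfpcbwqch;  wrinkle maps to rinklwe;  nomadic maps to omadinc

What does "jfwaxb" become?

Each output is the input with this applied: swap the first and last characters, then move the first character to the end.
For "jfwaxb", step one produces "bfwaxj"; step two turns that into "fwaxjb".
(Check on "cmfpcbwqh": → "hmfpcbwqc" → "mfpcbwqch" ✓)

fwaxjb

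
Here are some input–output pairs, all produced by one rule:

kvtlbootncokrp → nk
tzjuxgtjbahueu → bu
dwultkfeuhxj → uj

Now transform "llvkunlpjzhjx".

The rule is to keep one character in every 3, starting at position 3 (positions 3rd, 6th, 9th, ...), then keep only the last 2 characters.
On "llvkunlpjzhjx": the first step gives "vnjj", and the second then gives "jj".
(Check on "kvtlbootncokrp": → "tonk" → "nk" ✓)

jj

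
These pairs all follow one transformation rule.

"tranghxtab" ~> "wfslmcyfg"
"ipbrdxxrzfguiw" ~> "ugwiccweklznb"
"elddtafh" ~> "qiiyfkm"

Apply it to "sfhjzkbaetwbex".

Looking at the pairs, the operation is to shift every letter 5 places forward in the alphabet (wrapping around), then delete the first character.
Starting from "sfhjzkbaetwbex": after the first operation, "xkmoepgfjybgjc"; after the second, "kmoepgfjybgjc".

kmoepgfjybgjc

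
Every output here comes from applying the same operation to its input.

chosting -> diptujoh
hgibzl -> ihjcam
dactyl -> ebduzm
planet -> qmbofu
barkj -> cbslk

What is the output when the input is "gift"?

The rule is to shift every letter 1 place forward in the alphabet (wrapping around).
Applying that to "gift" gives "hjgu".

hjgu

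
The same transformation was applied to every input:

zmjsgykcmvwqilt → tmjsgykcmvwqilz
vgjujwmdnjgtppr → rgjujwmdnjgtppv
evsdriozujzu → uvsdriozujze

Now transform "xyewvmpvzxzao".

In each case the input is transformed by: swap the first and last characters.
Applying that to "xyewvmpvzxzao" gives "oyewvmpvzxzax".

oyewvmpvzxzax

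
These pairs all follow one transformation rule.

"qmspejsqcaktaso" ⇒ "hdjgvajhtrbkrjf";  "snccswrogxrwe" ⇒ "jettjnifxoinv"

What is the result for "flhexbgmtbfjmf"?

What's happening: shift every letter 9 places backward in the alphabet (wrapping around).
Doing the same to "flhexbgmtbfjmf": "wcyvosxdkswadw".

wcyvosxdkswadw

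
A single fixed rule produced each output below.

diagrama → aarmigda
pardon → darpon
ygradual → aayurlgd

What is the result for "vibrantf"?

bavtrnif

Each output is the input with this applied: sort the characters into reverse alphabetical order, then move the last 2 characters to the front (rotate right by 2).
Working it through for "vibrantf": intermediate "vtrnifba", final "bavtrnif".
(Check on "pardon": → "rponda" → "darpon" ✓)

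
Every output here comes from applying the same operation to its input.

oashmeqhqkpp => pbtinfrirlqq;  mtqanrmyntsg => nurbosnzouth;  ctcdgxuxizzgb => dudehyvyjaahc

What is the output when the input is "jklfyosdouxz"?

klmgzptepvya

The pattern: shift every letter 1 place forward in the alphabet (wrapping around).
Applying that to "jklfyosdouxz" gives "klmgzptepvya".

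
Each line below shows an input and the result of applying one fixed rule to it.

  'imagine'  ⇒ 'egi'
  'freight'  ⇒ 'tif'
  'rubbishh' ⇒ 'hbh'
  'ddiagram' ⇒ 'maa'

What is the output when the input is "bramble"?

emb

The pattern: swap the first and last characters, then keep one character in every 3, starting at position 1 (positions 1st, 4th, 7th, ...).
Applying both steps to "bramble": "eramblb", then "emb".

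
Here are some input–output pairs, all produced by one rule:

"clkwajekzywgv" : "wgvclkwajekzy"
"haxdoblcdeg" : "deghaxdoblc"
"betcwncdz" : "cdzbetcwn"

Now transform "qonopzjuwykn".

yknqonopzjuw

Each output is the input with this applied: move the last 3 characters to the front (rotate right by 3).
"qonopzjuwykn" → "yknqonopzjuw".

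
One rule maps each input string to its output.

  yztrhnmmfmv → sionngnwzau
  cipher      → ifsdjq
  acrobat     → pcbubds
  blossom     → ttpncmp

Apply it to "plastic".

tujdqmb

Rule — move the first 3 characters to the end (rotate left by 3), then shift every letter 1 place forward in the alphabet (wrapping around).
Working it through for "plastic": intermediate "sticpla", final "tujdqmb".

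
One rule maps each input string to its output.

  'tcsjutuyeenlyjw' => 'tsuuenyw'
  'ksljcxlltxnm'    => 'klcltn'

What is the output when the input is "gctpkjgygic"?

Looking at the pairs, the operation is to keep every other character starting from the first (positions 1st, 3rd, 5th, ...).
Doing the same to "gctpkjgygic": "gtkggc".

gtkggc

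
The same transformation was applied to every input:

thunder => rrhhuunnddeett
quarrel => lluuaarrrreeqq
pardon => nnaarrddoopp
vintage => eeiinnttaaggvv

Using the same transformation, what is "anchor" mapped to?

rrnncchhooaa

Looking at the pairs, the operation is to swap the first and last characters, then double every character.
For "anchor", step one produces "rnchoa"; step two turns that into "rrnncchhooaa".
(Check on "vintage": → "eintagv" → "eeiinnttaaggvv" ✓)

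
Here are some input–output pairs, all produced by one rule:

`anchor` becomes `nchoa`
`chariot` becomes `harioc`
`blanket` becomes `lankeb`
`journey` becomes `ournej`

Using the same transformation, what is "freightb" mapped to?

The rule is to swap the first and last characters, then delete the first character.
Applying both steps to "freightb": "breightf", then "reightf".
(Check on "chariot": → "tharioc" → "harioc" ✓)

reightf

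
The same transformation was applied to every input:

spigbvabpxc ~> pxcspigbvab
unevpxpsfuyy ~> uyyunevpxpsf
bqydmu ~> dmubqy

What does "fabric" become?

ricfab

In each case the input is transformed by: move the last 3 characters to the front (rotate right by 3).
On "fabric" that produces "ricfab".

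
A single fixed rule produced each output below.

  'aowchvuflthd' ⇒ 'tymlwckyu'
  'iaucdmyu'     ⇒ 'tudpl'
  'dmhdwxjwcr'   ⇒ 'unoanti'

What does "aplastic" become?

In each case the input is transformed by: shift every letter 9 places backward in the alphabet (wrapping around), then delete the first 3 characters.
Working it through for "aplastic": intermediate "rgcrjkzt", final "rjkzt".

rjkzt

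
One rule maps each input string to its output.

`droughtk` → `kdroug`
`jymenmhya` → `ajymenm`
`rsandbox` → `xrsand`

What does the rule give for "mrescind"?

dmresc

In each case the input is transformed by: move the last 3 characters to the front (rotate right by 3), then delete the first 2 characters.
"mrescind" → "indmresc" → "dmresc".
(Check on "rsandbox": → "boxrsand" → "xrsand" ✓)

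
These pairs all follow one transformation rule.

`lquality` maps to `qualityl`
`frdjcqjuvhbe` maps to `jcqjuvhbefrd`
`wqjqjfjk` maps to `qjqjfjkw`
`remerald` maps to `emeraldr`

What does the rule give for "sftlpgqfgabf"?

lpgqfgabfsft

In each case the input is transformed by: swap the front and back halves of the string, then move the last 3 characters to the front (rotate right by 3).
For "sftlpgqfgabf", step one produces "qfgabfsftlpg"; step two turns that into "lpgqfgabfsft".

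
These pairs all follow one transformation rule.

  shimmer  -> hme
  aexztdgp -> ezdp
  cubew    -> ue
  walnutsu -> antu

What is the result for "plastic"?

lsi

In each case the input is transformed by: keep every other character starting from the second (positions 2nd, 4th, 6th, ...).
For "plastic" the result is "lsi".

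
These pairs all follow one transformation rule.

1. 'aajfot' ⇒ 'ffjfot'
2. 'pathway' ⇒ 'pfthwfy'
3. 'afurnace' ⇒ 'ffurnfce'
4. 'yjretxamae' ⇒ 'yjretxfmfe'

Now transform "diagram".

In each case the input is transformed by: replace every "a" with "f".
For "diagram" the result is "difgrfm".

difgrfm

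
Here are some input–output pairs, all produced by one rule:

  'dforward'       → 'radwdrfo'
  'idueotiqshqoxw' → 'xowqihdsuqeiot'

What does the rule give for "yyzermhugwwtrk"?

rtkwywygzuehrm

The pattern: move the last 2 characters to the front (rotate right by 2), then take characters alternately from the front and the back (1st, last, 2nd, 2nd-last, ...).
Working it through for "yyzermhugwwtrk": intermediate "rkyyzermhugwwt", final "rtkwywygzuehrm".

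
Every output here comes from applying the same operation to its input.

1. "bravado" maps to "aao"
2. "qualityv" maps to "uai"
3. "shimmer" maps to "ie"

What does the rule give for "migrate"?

What's happening: keep only the vowels.
On "migrate" that produces "iae".

iae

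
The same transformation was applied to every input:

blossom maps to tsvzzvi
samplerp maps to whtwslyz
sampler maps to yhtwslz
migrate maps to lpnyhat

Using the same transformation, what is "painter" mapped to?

yhpualw

Each output is the input with this applied: swap the first and last characters, then shift every letter 7 places forward in the alphabet (wrapping around).
"painter" → "raintep" → "yhpualw".
(Check on "samplerp": → "pamplers" → "whtwslyz" ✓)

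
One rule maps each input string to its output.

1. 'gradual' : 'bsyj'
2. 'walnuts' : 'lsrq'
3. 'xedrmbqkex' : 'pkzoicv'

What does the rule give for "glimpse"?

knqc

The transformation: shift every letter 2 places backward in the alphabet (wrapping around), then delete the first 3 characters.
On "glimpse": the first step gives "ejgknqc", and the second then gives "knqc".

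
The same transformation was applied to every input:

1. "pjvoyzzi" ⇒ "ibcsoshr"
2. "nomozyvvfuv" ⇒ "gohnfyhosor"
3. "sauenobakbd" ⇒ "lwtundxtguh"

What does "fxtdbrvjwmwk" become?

The pattern: shift every letter 7 places backward in the alphabet (wrapping around), then take characters alternately from the front and the back (1st, last, 2nd, 2nd-last, ...).
For "fxtdbrvjwmwk", step one produces "yqmwukocpfpd"; step two turns that into "ydqpmfwpucko".
(Check on "pjvoyzzi": → "icohrssb" → "ibcsoshr" ✓)

ydqpmfwpucko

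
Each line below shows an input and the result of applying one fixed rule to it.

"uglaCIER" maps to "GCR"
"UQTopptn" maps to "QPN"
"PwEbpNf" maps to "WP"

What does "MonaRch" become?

OR

In each case the input is transformed by: keep one character in every 3, starting at position 2 (positions 2nd, 5th, 8th, ...), then convert every letter to uppercase.
"MonaRch" → "oR" → "OR".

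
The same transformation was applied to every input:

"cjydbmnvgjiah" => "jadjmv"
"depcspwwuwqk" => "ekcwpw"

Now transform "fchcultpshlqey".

The rule is to keep every other character starting from the second (positions 2nd, 4th, 6th, ...), then take characters alternately from the front and the back (1st, last, 2nd, 2nd-last, ...).
Starting from "fchcultpshlqey": after the first operation, "cclphqy"; after the second, "cycqlhp".

cycqlhp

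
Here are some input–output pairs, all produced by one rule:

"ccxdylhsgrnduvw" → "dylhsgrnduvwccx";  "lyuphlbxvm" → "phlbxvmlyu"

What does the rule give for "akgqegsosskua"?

What's happening: move the first 3 characters to the end (rotate left by 3).
"akgqegsosskua" → "qegsosskuaakg".

qegsosskuaakg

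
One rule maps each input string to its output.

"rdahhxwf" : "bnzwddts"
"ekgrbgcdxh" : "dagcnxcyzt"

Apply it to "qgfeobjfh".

dmcbakxfb

Rule — move the last character to the front, then shift every letter 4 places backward in the alphabet (wrapping around).
Starting from "qgfeobjfh": after the first operation, "hqgfeobjf"; after the second, "dmcbakxfb".
(Check on "ekgrbgcdxh": → "hekgrbgcdx" → "dagcnxcyzt" ✓)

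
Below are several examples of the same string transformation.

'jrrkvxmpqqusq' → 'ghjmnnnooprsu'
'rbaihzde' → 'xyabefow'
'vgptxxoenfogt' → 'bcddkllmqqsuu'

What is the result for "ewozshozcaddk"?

xzaabehllptww

In each case the input is transformed by: sort the characters into alphabetical order, then shift every letter 3 places backward in the alphabet (wrapping around).
"ewozshozcaddk" → "acddehkooswzz" → "xzaabehllptww".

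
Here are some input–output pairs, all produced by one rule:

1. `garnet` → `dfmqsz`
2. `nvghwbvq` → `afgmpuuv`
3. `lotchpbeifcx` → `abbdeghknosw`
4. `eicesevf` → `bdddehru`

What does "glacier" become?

bdfhkqz

The transformation: shift every letter 1 place backward in the alphabet (wrapping around), then sort the characters into alphabetical order.
Applying that to "glacier" gives "bdfhkqz".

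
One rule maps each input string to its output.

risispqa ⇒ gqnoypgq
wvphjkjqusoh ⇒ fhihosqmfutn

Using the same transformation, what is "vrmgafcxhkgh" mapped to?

eydavfieftpk

The transformation: move the first 3 characters to the end (rotate left by 3), then shift every letter 2 places backward in the alphabet (wrapping around).
On "vrmgafcxhkgh": the first step gives "gafcxhkghvrm", and the second then gives "eydavfieftpk".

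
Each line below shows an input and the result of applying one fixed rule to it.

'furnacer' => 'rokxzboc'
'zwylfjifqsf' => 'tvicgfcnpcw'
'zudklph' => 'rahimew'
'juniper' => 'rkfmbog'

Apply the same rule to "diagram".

fxdoxja

The transformation: move the first character to the end, then shift every letter 3 places backward in the alphabet (wrapping around).
For "diagram", step one produces "iagramd"; step two turns that into "fxdoxja".
(Check on "zudklph": → "udklphz" → "rahimew" ✓)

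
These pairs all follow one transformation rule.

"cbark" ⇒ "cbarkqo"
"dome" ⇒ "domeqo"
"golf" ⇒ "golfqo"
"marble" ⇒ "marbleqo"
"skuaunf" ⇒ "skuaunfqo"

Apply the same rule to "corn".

cornqo

What's happening: append "qo".
On "corn" that produces "cornqo".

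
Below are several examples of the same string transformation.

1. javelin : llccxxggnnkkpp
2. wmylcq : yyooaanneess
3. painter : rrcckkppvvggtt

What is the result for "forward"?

hhqqttyyccttff

The rule is to double every character, then shift every letter 2 places forward in the alphabet (wrapping around).
Working it through for "forward": intermediate "ffoorrwwaarrdd", final "hhqqttyyccttff".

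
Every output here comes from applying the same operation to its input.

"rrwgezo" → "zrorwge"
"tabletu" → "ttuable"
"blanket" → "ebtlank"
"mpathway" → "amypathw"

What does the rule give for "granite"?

The rule is to swap the first and last characters, then move the last 2 characters to the front (rotate right by 2).
Starting from "granite": after the first operation, "eranitg"; after the second, "tgerani".

tgerani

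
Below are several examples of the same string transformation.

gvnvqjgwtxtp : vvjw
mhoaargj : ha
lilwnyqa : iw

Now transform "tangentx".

ag

Looking at the pairs, the operation is to keep every other character starting from the second (positions 2nd, 4th, 6th, ...), then delete the last 2 characters.
On "tangentx": the first step gives "agnx", and the second then gives "ag".
(Check on "gvnvqjgwtxtp": → "vvjwxp" → "vvjw" ✓)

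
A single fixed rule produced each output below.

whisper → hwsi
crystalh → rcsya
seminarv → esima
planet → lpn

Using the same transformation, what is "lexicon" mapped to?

elix

Each output is the input with this applied: swap each adjacent pair of characters (1↔2, 3↔4, ...), then delete the last 3 characters.
Applying both steps to "lexicon": "elixocn", then "elix".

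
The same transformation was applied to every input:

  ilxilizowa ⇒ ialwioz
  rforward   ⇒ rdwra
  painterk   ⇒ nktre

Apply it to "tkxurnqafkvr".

urrvnkqfa

What's happening: delete the first 3 characters, then take characters alternately from the front and the back (1st, last, 2nd, 2nd-last, ...).
"tkxurnqafkvr" → "urrvnkqfa".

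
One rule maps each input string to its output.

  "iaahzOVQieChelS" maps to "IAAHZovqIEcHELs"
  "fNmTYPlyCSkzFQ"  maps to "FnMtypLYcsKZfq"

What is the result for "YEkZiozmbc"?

yeKzIOZMBC

The rule is to flip the case of every letter.
For "YEkZiozmbc" the result is "yeKzIOZMBC".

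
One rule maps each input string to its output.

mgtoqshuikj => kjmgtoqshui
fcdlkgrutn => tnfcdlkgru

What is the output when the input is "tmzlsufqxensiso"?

The rule is to move the last 2 characters to the front (rotate right by 2).
Applying that to "tmzlsufqxensiso" gives "sotmzlsufqxensi".

sotmzlsufqxensi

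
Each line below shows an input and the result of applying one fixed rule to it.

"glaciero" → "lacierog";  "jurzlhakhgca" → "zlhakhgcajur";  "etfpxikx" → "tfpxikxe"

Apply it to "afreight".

freighta

The rule is to swap the front and back halves of the string, then move the last 3 characters to the front (rotate right by 3).
Working it through for "afreight": intermediate "ightafre", final "freighta".
(Check on "glaciero": → "ieroglac" → "lacierog" ✓)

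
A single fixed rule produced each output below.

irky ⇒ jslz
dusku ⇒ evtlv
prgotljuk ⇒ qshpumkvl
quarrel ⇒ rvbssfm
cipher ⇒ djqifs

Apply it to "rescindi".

sftdjoej

In each case the input is transformed by: shift every letter 1 place forward in the alphabet (wrapping around).
On "rescindi" that produces "sftdjoej".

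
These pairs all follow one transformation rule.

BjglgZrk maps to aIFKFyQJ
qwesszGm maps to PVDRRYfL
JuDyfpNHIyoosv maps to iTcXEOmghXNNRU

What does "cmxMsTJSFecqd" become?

In each case the input is transformed by: shift every letter 1 place backward in the alphabet (wrapping around), then flip the case of every letter.
So "cmxMsTJSFecqd" becomes "BLWlRsireDBPC".

BLWlRsireDBPC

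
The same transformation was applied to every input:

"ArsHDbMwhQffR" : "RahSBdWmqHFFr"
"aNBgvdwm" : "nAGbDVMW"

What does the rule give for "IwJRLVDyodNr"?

The rule is to flip the case of every letter, then swap each adjacent pair of characters (1↔2, 3↔4, ...).
For "IwJRLVDyodNr", step one produces "iWjrlvdYODnR"; step two turns that into "WirjvlYdDORn".

WirjvlYdDORn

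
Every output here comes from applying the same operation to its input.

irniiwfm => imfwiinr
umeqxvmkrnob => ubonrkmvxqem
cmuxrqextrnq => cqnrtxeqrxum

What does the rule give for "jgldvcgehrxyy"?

jyyxrhegcvdlg

Looking at the pairs, the operation is to move the first character to the end, then reverse the string.
Starting from "jgldvcgehrxyy": after the first operation, "gldvcgehrxyyj"; after the second, "jyyxrhegcvdlg".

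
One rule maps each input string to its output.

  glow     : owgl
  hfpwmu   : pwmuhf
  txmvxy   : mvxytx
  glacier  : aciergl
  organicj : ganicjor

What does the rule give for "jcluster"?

lusterjc

The pattern: move the first 2 characters to the end (rotate left by 2).
On "jcluster" that produces "lusterjc".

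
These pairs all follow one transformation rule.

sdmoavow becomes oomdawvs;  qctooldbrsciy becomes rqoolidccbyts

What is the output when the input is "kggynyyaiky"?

In each case the input is transformed by: sort the characters into reverse alphabetical order, then move the first 3 characters to the end (rotate left by 3).
"kggynyyaiky" → "yyyynkkigga" → "ynkkiggayyy".

ynkkiggayyy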